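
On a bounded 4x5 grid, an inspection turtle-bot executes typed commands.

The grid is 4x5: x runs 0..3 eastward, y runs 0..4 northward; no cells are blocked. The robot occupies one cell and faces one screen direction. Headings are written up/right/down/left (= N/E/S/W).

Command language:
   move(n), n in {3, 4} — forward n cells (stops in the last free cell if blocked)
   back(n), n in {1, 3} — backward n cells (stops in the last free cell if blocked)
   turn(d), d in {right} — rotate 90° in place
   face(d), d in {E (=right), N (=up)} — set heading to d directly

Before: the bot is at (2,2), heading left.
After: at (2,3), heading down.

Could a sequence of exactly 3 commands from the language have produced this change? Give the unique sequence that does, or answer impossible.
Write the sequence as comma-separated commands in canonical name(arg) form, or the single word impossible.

key: cell and facing (now S) both changed — the 3 commands mix motion and turning
t0: at (2,2), heading left
t=1 face(E) ⇒ at (2,2), heading right
t=2 turn(right) ⇒ at (2,2), heading down
t=3 back(1) ⇒ at (2,3), heading down
no other 3-command option fits: unique.

face(E), turn(right), back(1)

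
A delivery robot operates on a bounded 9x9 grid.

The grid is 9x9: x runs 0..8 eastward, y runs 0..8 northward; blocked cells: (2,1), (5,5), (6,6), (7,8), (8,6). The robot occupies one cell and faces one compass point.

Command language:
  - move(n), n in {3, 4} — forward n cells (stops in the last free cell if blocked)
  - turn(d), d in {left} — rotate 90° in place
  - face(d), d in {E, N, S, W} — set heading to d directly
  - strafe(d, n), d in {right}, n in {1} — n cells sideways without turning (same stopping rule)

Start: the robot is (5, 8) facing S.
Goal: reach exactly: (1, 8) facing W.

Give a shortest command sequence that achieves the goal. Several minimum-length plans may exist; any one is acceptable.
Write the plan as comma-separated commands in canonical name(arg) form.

face(W), move(4)

begin: (5, 8) facing S
1. face(W) → (5, 8) facing W
2. move(4) → (1, 8) facing W
no 1-step plan works, so 2 is optimal.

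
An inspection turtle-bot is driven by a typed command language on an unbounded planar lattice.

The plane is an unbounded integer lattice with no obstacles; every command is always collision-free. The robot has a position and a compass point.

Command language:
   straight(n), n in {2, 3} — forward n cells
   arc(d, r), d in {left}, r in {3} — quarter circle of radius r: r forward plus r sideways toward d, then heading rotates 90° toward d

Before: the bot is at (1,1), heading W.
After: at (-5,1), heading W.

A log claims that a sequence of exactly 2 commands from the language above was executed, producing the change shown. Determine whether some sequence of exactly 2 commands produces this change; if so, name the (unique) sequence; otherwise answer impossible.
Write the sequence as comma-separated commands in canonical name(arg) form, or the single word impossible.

key: still facing W at the end — nothing in the sequence rotates
start: at (1,1), heading W
1. straight(3) → at (-2,1), heading W
2. straight(3) → at (-5,1), heading W
no other 2-command option fits: unique.

straight(3), straight(3)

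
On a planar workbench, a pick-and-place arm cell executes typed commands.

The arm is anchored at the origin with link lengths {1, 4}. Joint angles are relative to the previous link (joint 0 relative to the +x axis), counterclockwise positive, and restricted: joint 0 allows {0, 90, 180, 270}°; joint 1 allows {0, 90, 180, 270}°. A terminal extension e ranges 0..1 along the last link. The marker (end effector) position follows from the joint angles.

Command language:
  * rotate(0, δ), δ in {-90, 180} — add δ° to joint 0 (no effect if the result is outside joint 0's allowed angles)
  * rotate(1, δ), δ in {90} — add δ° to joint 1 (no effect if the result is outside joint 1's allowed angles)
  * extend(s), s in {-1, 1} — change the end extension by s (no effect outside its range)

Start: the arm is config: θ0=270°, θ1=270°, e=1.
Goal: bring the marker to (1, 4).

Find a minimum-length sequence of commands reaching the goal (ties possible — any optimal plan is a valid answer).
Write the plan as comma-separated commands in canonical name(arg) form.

rotate(1, 90), rotate(1, 90), rotate(0, -90), rotate(0, 180), extend(-1)

from: config: θ0=270°, θ1=270°, e=1
1. rotate(1, 90) → config: θ0=270°, θ1=0°, e=1
2. rotate(1, 90) → config: θ0=270°, θ1=90°, e=1
3. rotate(0, -90) → config: θ0=180°, θ1=90°, e=1
4. rotate(0, 180) → config: θ0=0°, θ1=90°, e=1
5. extend(-1) → config: θ0=0°, θ1=90°, e=0
nothing shorter than 5 reaches the goal.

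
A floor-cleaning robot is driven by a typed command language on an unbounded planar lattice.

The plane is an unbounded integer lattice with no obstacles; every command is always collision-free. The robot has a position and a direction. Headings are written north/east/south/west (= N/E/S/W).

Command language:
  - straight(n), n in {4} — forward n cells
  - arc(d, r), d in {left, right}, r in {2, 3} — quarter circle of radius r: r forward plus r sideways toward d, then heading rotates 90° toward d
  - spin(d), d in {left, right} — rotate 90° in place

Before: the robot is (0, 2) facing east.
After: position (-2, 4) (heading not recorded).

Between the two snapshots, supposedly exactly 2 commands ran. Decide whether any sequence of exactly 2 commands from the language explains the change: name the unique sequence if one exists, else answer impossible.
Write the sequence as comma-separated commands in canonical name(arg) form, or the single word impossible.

key: running arc(left, 2) before spin(left) would end elsewhere — order is forced
initial: (0, 2) facing east
[1] after spin(left): (0, 2) facing north
[2] after arc(left, 2): (-2, 4) facing west
all 49 alternatives checked — unique.

spin(left), arc(left, 2)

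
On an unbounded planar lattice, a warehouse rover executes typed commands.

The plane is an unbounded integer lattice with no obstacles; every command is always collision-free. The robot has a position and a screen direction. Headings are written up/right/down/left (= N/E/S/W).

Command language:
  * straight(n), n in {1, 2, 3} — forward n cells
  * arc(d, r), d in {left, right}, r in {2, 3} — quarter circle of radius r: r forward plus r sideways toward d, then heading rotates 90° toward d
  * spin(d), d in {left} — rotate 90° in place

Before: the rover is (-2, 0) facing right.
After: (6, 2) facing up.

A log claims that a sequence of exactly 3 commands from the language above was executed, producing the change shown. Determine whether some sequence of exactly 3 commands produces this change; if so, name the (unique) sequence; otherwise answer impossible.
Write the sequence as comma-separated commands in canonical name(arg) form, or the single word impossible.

key: position moved to (6,2) AND the heading swung to N — translation plus rotation needed
from: (-2, 0) facing right
[1] after straight(3): (1, 0) facing right
[2] after straight(3): (4, 0) facing right
[3] after arc(left, 2): (6, 2) facing up
uniquely the one of 512 3-step routes that fits.

straight(3), straight(3), arc(left, 2)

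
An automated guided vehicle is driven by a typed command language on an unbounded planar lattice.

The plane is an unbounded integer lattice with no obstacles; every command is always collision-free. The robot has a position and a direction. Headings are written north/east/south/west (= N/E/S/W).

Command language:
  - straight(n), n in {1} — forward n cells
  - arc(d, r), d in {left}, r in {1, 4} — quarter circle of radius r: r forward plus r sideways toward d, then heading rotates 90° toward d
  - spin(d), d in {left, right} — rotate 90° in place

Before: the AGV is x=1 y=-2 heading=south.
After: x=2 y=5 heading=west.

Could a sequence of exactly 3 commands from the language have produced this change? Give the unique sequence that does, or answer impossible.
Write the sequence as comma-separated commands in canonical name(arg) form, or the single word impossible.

key: position moved to (2,5) AND the heading swung to W — translation plus rotation needed
begin: x=1 y=-2 heading=south
[1] after arc(left, 1): x=2 y=-3 heading=east
[2] after arc(left, 4): x=6 y=1 heading=north
[3] after arc(left, 4): x=2 y=5 heading=west
no rival 3-sequence matches.

arc(left, 1), arc(left, 4), arc(left, 4)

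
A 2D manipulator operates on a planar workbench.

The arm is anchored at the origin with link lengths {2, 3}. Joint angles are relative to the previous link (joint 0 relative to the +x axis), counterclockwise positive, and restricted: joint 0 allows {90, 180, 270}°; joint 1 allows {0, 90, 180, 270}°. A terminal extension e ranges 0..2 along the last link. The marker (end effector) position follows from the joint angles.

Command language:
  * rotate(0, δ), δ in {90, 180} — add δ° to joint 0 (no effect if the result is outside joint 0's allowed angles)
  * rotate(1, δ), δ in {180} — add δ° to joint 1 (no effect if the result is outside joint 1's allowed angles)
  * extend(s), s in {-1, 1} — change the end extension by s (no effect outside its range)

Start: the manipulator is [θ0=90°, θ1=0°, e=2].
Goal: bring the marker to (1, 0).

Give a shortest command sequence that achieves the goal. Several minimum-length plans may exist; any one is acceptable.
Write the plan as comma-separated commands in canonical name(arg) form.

rotate(1, 180), rotate(0, 90), extend(-1), extend(-1)

t0: [θ0=90°, θ1=0°, e=2]
step 1 (rotate(1, 180)): [θ0=90°, θ1=180°, e=2]
step 2 (rotate(0, 90)): [θ0=180°, θ1=180°, e=2]
step 3 (extend(-1)): [θ0=180°, θ1=180°, e=1]
step 4 (extend(-1)): [θ0=180°, θ1=180°, e=0]
minimal: 4 command(s), checked below 4.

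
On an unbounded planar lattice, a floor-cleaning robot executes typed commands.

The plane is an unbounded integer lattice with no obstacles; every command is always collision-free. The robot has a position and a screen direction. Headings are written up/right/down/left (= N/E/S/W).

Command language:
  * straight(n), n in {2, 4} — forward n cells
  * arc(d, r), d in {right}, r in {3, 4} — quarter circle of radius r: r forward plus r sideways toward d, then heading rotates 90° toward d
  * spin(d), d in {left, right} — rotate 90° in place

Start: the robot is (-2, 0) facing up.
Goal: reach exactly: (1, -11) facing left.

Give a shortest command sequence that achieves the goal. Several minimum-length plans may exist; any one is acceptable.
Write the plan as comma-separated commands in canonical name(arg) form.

arc(right, 4), arc(right, 3), straight(4), straight(4), arc(right, 4)

begin: (-2, 0) facing up
step 1 (arc(right, 4)): (2, 4) facing right
step 2 (arc(right, 3)): (5, 1) facing down
step 3 (straight(4)): (5, -3) facing down
step 4 (straight(4)): (5, -7) facing down
step 5 (arc(right, 4)): (1, -11) facing left
minimal: 5 command(s), checked below 5.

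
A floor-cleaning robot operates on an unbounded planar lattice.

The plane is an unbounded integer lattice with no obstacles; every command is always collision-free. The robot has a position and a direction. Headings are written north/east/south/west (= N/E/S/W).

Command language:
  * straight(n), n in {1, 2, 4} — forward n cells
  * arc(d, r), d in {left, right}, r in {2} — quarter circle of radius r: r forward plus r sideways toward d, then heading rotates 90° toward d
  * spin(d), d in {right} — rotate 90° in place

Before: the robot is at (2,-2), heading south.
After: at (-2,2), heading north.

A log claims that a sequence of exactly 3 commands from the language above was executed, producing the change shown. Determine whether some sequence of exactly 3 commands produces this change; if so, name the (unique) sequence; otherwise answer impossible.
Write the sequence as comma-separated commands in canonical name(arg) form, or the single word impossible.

arc(right, 2), arc(right, 2), straight(4)

key: position moved to (-2,2) AND the heading swung to N — translation plus rotation needed
from: at (2,-2), heading south
step 1 (arc(right, 2)): at (0,-4), heading west
step 2 (arc(right, 2)): at (-2,-2), heading north
step 3 (straight(4)): at (-2,2), heading north
no rival 3-sequence matches.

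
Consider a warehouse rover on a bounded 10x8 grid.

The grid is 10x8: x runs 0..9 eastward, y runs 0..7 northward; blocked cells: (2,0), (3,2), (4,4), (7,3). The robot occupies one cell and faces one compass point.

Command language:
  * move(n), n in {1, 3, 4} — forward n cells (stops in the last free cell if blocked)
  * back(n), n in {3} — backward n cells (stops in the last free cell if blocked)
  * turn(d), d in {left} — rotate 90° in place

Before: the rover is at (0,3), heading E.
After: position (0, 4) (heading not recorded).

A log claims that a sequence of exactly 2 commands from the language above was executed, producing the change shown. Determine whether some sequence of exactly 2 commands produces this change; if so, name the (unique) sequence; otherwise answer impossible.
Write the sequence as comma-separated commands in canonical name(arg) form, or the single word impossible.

key: running move(1) before turn(left) would end elsewhere — order is forced
start: at (0,3), heading E
1. turn(left) → at (0,3), heading N
2. move(1) → at (0,4), heading N
uniquely the one of 25 2-step routes that fits.

turn(left), move(1)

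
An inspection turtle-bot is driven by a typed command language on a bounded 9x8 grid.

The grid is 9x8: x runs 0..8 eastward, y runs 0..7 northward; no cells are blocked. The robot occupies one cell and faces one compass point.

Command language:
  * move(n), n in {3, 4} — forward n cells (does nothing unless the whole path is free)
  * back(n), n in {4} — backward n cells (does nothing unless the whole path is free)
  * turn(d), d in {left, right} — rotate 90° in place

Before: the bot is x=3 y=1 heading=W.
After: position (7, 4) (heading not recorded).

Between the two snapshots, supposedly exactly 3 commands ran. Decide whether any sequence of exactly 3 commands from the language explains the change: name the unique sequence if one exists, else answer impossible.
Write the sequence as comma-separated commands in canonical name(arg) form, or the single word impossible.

key: running move(3) before back(4) would end elsewhere — order is forced
begin: x=3 y=1 heading=W
1. back(4) → x=7 y=1 heading=W
2. turn(right) → x=7 y=1 heading=N
3. move(3) → x=7 y=4 heading=N
no rival 3-sequence matches.

back(4), turn(right), move(3)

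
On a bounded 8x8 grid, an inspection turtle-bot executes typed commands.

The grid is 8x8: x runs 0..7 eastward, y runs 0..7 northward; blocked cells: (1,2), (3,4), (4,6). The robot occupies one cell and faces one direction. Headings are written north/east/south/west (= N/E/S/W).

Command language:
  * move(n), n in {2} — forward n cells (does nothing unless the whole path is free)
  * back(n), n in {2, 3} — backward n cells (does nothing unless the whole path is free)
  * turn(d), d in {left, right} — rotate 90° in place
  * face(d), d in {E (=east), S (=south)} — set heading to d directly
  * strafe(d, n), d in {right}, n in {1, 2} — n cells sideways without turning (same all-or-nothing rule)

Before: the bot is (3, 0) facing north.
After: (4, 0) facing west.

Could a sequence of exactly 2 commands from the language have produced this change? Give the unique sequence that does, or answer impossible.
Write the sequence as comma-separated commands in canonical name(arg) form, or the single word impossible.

key: order matters: swapping strafe(right, 1) and turn(left) lands elsewhere
start: (3, 0) facing north
step 1 (strafe(right, 1)): (4, 0) facing north
step 2 (turn(left)): (4, 0) facing west
all 81 alternatives checked — unique.

strafe(right, 1), turn(left)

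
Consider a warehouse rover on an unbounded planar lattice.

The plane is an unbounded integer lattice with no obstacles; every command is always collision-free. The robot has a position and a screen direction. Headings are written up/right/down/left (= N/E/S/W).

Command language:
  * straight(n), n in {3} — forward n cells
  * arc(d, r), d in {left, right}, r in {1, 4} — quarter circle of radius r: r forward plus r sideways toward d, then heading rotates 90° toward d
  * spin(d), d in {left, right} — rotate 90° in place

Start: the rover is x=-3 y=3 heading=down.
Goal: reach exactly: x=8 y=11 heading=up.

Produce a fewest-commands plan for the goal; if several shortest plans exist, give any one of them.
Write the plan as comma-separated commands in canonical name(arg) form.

begin: x=-3 y=3 heading=down
[1] after spin(right): x=-3 y=3 heading=left
[2] after spin(right): x=-3 y=3 heading=up
[3] after arc(right, 4): x=1 y=7 heading=right
[4] after straight(3): x=4 y=7 heading=right
[5] after arc(left, 4): x=8 y=11 heading=up
shorter routes all fall short; 5 is best.

spin(right), spin(right), arc(right, 4), straight(3), arc(left, 4)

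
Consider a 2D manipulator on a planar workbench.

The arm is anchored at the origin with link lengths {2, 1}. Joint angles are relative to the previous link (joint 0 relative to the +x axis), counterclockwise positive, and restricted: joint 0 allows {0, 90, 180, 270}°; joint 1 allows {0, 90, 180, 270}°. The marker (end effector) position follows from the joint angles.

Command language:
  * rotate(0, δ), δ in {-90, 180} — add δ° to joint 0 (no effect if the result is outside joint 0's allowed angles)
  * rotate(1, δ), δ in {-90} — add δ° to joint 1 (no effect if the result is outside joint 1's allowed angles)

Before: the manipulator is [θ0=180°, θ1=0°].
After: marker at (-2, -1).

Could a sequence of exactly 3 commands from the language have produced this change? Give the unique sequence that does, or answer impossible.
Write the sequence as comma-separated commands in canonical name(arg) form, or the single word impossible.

start: [θ0=180°, θ1=0°]
[1] after rotate(1, -90): [θ0=180°, θ1=270°]
[2] after rotate(1, -90): [θ0=180°, θ1=180°]
[3] after rotate(1, -90): [θ0=180°, θ1=90°]
uniquely the one of 27 3-step routes that fits.

rotate(1, -90), rotate(1, -90), rotate(1, -90)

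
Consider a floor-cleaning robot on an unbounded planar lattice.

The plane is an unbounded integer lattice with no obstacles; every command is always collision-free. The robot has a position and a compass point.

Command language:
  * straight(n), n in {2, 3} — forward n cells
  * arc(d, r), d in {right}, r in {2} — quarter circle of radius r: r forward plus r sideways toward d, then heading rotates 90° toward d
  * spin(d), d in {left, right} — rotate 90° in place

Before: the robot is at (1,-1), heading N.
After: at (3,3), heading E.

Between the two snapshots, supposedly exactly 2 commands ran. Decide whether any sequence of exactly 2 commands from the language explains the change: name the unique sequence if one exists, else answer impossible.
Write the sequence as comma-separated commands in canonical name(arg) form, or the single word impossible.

key: order matters: swapping straight(2) and arc(right, 2) lands elsewhere
start: at (1,-1), heading N
1. straight(2) → at (1,1), heading N
2. arc(right, 2) → at (3,3), heading E
all 25 alternatives checked — unique.

straight(2), arc(right, 2)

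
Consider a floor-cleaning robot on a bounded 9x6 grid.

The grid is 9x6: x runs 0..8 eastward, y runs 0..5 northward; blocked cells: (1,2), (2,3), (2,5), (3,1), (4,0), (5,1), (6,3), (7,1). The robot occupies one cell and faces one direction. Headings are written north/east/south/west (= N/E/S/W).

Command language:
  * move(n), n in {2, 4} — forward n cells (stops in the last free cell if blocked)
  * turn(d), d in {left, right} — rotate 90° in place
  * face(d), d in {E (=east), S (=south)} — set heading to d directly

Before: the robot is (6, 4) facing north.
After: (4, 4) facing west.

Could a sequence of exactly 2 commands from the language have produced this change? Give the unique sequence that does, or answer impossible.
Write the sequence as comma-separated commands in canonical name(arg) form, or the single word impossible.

key: running move(2) before turn(left) would end elsewhere — order is forced
begin: (6, 4) facing north
[1] after turn(left): (6, 4) facing west
[2] after move(2): (4, 4) facing west
no other 2-command option fits: unique.

turn(left), move(2)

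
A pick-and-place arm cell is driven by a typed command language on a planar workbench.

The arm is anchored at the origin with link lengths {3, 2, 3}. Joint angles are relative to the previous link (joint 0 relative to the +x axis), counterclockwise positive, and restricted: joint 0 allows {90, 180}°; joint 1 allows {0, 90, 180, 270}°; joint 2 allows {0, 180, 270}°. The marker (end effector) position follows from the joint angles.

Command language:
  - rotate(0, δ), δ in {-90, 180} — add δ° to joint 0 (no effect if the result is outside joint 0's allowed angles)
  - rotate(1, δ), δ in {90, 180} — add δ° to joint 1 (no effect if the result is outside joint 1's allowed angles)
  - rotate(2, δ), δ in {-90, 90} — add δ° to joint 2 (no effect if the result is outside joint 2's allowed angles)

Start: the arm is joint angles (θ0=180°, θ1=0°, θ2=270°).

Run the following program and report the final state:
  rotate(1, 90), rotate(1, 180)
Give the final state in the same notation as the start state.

joint angles (θ0=180°, θ1=270°, θ2=270°)

start: joint angles (θ0=180°, θ1=0°, θ2=270°)
t=1 rotate(1, 90) ⇒ joint angles (θ0=180°, θ1=90°, θ2=270°)
t=2 rotate(1, 180) ⇒ joint angles (θ0=180°, θ1=270°, θ2=270°)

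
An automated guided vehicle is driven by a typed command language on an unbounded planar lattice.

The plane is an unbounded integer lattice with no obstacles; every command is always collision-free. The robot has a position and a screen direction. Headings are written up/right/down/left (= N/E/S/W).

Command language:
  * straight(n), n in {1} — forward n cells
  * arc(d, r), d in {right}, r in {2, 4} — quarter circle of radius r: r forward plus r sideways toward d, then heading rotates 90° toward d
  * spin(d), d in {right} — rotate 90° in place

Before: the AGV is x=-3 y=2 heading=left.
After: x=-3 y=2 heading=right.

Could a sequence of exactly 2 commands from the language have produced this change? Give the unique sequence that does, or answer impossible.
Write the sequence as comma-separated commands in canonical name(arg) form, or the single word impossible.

key: (-3,2) unmoved — no command in the sequence translates
begin: x=-3 y=2 heading=left
t=1 spin(right) ⇒ x=-3 y=2 heading=up
t=2 spin(right) ⇒ x=-3 y=2 heading=right
all 16 alternatives checked — unique.

spin(right), spin(right)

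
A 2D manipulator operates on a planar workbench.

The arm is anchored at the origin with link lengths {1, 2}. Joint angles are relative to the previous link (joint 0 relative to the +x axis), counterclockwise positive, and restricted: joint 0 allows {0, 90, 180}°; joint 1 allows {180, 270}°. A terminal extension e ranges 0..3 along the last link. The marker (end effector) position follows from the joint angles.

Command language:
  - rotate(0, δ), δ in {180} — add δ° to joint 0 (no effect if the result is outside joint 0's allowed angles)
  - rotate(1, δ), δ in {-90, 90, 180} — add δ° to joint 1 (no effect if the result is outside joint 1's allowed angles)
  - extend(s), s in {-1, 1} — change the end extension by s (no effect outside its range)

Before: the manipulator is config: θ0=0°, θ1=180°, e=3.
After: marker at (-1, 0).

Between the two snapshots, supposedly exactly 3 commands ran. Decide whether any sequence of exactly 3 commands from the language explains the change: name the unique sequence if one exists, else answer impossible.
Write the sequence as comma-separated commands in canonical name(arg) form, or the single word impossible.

extend(-1), extend(-1), extend(-1)

initial: config: θ0=0°, θ1=180°, e=3
t=1 extend(-1) ⇒ config: θ0=0°, θ1=180°, e=2
t=2 extend(-1) ⇒ config: θ0=0°, θ1=180°, e=1
t=3 extend(-1) ⇒ config: θ0=0°, θ1=180°, e=0
all 216 alternatives checked — unique.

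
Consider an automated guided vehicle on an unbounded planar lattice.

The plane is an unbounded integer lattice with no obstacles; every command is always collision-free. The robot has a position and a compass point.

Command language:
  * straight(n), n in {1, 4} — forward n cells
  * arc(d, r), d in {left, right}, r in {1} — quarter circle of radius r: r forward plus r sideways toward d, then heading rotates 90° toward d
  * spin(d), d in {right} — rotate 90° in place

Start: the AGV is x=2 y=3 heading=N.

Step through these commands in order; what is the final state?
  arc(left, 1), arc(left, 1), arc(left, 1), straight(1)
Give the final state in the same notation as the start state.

x=2 y=2 heading=E

initial: x=2 y=3 heading=N
t=1 arc(left, 1) ⇒ x=1 y=4 heading=W
t=2 arc(left, 1) ⇒ x=0 y=3 heading=S
t=3 arc(left, 1) ⇒ x=1 y=2 heading=E
t=4 straight(1) ⇒ x=2 y=2 heading=E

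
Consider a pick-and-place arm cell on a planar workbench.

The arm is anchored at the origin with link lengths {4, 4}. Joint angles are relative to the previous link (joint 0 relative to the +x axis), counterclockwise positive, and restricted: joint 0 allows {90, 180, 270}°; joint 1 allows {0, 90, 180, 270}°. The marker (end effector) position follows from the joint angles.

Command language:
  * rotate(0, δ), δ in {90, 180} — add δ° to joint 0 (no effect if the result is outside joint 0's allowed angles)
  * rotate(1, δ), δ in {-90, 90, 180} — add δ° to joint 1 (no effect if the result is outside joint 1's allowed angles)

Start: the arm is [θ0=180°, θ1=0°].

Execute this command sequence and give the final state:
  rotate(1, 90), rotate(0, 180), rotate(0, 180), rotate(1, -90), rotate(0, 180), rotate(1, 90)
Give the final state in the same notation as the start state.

[θ0=180°, θ1=90°]

from: [θ0=180°, θ1=0°]
[1] after rotate(1, 90): [θ0=180°, θ1=90°]
[2] after rotate(0, 180): [θ0=180°, θ1=90°]
[3] after rotate(0, 180): [θ0=180°, θ1=90°]
[4] after rotate(1, -90): [θ0=180°, θ1=0°]
[5] after rotate(0, 180): [θ0=180°, θ1=0°]
[6] after rotate(1, 90): [θ0=180°, θ1=90°]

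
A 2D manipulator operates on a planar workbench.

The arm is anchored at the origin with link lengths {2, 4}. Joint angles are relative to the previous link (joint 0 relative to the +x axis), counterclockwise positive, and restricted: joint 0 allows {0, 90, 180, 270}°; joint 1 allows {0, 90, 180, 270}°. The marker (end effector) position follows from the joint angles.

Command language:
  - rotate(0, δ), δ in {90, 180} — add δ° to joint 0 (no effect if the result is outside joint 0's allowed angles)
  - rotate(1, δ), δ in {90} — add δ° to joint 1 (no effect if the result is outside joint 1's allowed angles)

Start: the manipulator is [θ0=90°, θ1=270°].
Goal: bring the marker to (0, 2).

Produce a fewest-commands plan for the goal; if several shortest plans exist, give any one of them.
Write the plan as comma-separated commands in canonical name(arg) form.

initial: [θ0=90°, θ1=270°]
[1] after rotate(0, 180): [θ0=270°, θ1=270°]
[2] after rotate(1, 90): [θ0=270°, θ1=0°]
[3] after rotate(1, 90): [θ0=270°, θ1=90°]
[4] after rotate(1, 90): [θ0=270°, θ1=180°]
nothing shorter than 4 reaches the goal.

rotate(0, 180), rotate(1, 90), rotate(1, 90), rotate(1, 90)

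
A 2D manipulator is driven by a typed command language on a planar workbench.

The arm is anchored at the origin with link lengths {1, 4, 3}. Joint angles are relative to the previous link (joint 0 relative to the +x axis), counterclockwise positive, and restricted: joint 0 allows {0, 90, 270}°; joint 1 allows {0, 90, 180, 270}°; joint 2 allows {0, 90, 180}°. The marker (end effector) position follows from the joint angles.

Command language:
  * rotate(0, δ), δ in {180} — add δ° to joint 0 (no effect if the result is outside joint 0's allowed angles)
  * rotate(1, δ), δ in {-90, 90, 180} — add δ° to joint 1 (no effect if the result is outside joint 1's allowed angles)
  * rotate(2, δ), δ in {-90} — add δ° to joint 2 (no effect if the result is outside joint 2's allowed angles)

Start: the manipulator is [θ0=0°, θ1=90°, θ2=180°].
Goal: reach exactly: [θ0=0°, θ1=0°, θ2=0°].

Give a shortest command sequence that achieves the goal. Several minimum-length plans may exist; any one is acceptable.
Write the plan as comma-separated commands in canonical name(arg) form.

rotate(1, -90), rotate(2, -90), rotate(2, -90)

from: [θ0=0°, θ1=90°, θ2=180°]
t=1 rotate(1, -90) ⇒ [θ0=0°, θ1=0°, θ2=180°]
t=2 rotate(2, -90) ⇒ [θ0=0°, θ1=0°, θ2=90°]
t=3 rotate(2, -90) ⇒ [θ0=0°, θ1=0°, θ2=0°]
shorter routes all fall short; 3 is best.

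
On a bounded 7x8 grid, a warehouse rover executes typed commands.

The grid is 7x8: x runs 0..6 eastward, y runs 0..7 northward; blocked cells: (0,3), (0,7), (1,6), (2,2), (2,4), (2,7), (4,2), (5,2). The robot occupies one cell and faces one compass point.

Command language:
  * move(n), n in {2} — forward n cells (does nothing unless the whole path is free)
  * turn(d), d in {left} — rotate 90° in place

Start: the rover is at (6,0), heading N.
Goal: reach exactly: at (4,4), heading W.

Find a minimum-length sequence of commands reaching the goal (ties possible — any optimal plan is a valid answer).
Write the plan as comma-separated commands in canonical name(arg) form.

from: at (6,0), heading N
step 1 (move(2)): at (6,2), heading N
step 2 (move(2)): at (6,4), heading N
step 3 (turn(left)): at (6,4), heading W
step 4 (move(2)): at (4,4), heading W
shorter routes all fall short; 4 is best.

move(2), move(2), turn(left), move(2)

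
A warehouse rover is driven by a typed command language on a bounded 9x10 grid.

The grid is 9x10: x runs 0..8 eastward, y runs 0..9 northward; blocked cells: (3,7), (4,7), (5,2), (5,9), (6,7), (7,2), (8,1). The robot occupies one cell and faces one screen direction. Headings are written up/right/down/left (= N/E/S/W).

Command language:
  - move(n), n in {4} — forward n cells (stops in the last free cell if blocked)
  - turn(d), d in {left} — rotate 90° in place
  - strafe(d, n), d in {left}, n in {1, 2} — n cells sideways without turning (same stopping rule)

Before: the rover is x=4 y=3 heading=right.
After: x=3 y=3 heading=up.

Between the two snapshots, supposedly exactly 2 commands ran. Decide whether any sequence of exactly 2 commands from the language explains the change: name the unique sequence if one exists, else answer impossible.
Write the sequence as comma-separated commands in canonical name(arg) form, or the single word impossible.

key: running strafe(left, 1) before turn(left) would end elsewhere — order is forced
begin: x=4 y=3 heading=right
step 1 (turn(left)): x=4 y=3 heading=up
step 2 (strafe(left, 1)): x=3 y=3 heading=up
no rival 2-sequence matches.

turn(left), strafe(left, 1)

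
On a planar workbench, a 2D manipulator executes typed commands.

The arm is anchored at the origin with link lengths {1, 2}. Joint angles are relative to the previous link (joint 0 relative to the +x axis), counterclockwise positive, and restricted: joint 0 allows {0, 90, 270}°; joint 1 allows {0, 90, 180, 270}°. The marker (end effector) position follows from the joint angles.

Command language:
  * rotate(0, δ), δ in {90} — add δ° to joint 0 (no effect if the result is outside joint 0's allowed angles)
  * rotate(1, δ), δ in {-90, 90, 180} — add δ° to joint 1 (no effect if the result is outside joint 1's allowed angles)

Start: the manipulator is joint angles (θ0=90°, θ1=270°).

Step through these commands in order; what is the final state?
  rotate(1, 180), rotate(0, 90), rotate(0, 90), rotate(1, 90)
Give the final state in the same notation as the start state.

joint angles (θ0=90°, θ1=180°)

start: joint angles (θ0=90°, θ1=270°)
t=1 rotate(1, 180) ⇒ joint angles (θ0=90°, θ1=90°)
t=2 rotate(0, 90) ⇒ joint angles (θ0=90°, θ1=90°)
t=3 rotate(0, 90) ⇒ joint angles (θ0=90°, θ1=90°)
t=4 rotate(1, 90) ⇒ joint angles (θ0=90°, θ1=180°)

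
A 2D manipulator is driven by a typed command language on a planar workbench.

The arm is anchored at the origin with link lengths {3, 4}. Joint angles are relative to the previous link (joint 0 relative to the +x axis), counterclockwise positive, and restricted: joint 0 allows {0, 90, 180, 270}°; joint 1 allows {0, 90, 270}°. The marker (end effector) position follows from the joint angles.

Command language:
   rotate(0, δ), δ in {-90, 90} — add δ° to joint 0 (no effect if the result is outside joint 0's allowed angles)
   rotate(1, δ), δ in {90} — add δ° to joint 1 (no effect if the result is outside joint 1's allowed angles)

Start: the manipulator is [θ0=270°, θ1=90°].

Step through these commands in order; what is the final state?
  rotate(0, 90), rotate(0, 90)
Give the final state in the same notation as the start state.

t0: [θ0=270°, θ1=90°]
1. rotate(0, 90) → [θ0=0°, θ1=90°]
2. rotate(0, 90) → [θ0=90°, θ1=90°]

[θ0=90°, θ1=90°]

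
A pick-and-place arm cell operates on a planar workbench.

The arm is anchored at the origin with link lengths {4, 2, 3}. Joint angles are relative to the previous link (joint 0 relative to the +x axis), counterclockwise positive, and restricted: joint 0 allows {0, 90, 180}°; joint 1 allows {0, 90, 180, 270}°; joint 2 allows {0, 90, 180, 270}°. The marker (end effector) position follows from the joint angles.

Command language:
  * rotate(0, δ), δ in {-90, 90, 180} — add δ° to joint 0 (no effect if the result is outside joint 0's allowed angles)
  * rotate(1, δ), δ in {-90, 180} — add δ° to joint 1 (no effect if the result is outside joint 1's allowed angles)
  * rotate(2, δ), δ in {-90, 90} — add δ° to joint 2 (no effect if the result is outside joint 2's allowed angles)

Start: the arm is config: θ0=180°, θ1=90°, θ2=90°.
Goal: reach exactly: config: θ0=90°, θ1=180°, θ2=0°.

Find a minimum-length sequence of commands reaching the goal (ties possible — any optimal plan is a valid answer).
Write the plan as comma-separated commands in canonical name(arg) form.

begin: config: θ0=180°, θ1=90°, θ2=90°
step 1 (rotate(0, -90)): config: θ0=90°, θ1=90°, θ2=90°
step 2 (rotate(2, -90)): config: θ0=90°, θ1=90°, θ2=0°
step 3 (rotate(1, 180)): config: θ0=90°, θ1=270°, θ2=0°
step 4 (rotate(1, -90)): config: θ0=90°, θ1=180°, θ2=0°
shorter routes all fall short; 4 is best.

rotate(0, -90), rotate(2, -90), rotate(1, 180), rotate(1, -90)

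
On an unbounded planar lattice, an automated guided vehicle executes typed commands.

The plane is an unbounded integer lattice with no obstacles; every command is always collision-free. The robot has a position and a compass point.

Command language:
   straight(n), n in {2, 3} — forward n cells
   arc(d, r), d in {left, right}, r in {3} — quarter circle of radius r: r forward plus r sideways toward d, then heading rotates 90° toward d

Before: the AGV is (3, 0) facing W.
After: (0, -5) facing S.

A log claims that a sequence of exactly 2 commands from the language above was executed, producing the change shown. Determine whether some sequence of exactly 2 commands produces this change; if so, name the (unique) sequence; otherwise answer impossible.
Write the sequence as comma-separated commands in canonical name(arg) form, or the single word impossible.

arc(left, 3), straight(2)

key: position moved to (0,-5) AND the heading swung to S — translation plus rotation needed
t0: (3, 0) facing W
[1] after arc(left, 3): (0, -3) facing S
[2] after straight(2): (0, -5) facing S
uniquely the one of 16 2-step routes that fits.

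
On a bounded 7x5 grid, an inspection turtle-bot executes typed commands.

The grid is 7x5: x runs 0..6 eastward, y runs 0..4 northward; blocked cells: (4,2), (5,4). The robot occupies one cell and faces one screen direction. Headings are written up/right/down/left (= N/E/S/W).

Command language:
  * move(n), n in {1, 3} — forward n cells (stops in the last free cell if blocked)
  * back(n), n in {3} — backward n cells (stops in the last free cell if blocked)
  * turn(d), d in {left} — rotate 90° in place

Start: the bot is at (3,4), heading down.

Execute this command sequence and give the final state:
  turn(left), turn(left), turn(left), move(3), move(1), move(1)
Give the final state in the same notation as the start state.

at (0,4), heading left

begin: at (3,4), heading down
[1] after turn(left): at (3,4), heading right
[2] after turn(left): at (3,4), heading up
[3] after turn(left): at (3,4), heading left
[4] after move(3): at (0,4), heading left
[5] after move(1): at (0,4), heading left
[6] after move(1): at (0,4), heading left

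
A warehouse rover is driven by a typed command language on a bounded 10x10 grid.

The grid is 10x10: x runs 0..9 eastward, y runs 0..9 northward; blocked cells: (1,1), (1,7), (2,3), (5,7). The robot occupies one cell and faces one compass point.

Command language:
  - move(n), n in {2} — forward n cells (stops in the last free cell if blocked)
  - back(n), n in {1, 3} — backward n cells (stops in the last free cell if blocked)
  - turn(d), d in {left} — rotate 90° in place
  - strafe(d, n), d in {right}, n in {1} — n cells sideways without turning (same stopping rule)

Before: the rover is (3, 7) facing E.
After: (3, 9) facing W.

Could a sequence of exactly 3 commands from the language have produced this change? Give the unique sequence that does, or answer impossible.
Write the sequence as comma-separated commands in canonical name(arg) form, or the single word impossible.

key: position moved to (3,9) AND the heading swung to W — translation plus rotation needed
t0: (3, 7) facing E
1. turn(left) → (3, 7) facing N
2. move(2) → (3, 9) facing N
3. turn(left) → (3, 9) facing W
all 125 alternatives checked — unique.

turn(left), move(2), turn(left)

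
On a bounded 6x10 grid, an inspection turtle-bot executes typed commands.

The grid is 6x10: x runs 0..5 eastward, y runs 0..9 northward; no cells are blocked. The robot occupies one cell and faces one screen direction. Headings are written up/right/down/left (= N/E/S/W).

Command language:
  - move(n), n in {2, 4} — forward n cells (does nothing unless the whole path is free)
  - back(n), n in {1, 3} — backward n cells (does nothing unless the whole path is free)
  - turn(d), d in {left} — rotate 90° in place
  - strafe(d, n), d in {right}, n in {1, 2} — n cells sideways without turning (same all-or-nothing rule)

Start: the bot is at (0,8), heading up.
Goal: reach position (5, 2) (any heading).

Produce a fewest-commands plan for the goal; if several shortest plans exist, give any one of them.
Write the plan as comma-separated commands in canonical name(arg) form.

back(3), back(3), strafe(right, 1), strafe(right, 2), strafe(right, 2)

initial: at (0,8), heading up
step 1 (back(3)): at (0,5), heading up
step 2 (back(3)): at (0,2), heading up
step 3 (strafe(right, 1)): at (1,2), heading up
step 4 (strafe(right, 2)): at (3,2), heading up
step 5 (strafe(right, 2)): at (5,2), heading up
minimal: 5 command(s), checked below 5.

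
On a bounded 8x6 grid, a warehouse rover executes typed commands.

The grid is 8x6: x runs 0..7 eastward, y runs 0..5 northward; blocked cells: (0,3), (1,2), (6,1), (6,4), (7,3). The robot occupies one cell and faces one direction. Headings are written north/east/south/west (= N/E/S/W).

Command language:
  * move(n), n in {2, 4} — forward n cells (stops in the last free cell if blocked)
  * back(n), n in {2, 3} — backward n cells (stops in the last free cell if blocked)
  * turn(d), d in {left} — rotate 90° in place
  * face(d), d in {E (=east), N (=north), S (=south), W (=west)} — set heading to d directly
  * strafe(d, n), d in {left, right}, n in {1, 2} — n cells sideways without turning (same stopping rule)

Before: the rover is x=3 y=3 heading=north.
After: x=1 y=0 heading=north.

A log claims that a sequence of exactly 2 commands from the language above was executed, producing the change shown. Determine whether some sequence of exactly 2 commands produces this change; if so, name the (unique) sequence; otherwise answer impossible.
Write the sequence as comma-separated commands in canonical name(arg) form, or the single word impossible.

back(3), strafe(left, 2)

key: order matters: swapping back(3) and strafe(left, 2) lands elsewhere
begin: x=3 y=3 heading=north
t=1 back(3) ⇒ x=3 y=0 heading=north
t=2 strafe(left, 2) ⇒ x=1 y=0 heading=north
no rival 2-sequence matches.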